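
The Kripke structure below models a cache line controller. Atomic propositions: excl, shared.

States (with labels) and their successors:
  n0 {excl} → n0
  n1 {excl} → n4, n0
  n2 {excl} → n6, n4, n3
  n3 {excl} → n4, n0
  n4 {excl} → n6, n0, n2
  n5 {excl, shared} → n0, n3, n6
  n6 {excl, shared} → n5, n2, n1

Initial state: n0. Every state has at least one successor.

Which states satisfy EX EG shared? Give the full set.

States satisfying EG shared: {n5, n6}.
States satisfying EX EG shared: {n2, n4, n5, n6}.

{n2, n4, n5, n6}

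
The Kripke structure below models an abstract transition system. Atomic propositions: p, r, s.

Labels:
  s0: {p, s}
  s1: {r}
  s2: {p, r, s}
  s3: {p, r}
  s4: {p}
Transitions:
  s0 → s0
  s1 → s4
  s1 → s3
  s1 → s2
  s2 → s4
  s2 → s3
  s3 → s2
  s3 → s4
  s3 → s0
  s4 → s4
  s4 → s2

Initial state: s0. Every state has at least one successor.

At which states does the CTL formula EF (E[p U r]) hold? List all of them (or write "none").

{s1, s2, s3, s4}

States satisfying E[p U r]: {s1, s2, s3, s4}.
States satisfying EF (E[p U r]): {s1, s2, s3, s4}.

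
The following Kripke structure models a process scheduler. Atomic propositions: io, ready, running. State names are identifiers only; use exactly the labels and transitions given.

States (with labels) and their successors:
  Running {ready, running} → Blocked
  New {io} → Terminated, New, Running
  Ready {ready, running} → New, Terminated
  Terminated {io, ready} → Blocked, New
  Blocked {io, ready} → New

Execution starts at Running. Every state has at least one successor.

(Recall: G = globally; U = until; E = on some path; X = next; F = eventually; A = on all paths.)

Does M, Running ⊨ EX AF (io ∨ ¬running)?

States satisfying AF (io ∨ ¬running): {Running, New, Ready, Terminated, Blocked}.
States satisfying EX AF (io ∨ ¬running): {Running, New, Ready, Terminated, Blocked}.
Running ∈ Sat(EX AF (io ∨ ¬running)).

Holds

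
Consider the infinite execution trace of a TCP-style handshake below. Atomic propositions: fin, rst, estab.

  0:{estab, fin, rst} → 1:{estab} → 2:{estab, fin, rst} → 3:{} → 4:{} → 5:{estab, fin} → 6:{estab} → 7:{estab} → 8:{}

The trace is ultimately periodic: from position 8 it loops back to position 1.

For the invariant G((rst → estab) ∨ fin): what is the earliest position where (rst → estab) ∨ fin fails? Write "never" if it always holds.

never

(rst → estab) ∨ fin holds at every position 0..8, and those are all the positions the trace ever visits, so the invariant G((rst → estab) ∨ fin) is never violated.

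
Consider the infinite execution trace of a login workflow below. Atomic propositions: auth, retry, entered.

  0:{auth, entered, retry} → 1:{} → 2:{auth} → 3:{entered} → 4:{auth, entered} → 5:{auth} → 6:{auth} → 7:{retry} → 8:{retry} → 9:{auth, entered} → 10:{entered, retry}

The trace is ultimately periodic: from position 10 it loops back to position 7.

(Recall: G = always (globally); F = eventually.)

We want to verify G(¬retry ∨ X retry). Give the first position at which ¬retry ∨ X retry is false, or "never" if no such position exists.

At position 0 the labels are {auth, entered, retry} and the next position 1 has {}, so ¬retry ∨ X retry is false there. This is the first violation.

0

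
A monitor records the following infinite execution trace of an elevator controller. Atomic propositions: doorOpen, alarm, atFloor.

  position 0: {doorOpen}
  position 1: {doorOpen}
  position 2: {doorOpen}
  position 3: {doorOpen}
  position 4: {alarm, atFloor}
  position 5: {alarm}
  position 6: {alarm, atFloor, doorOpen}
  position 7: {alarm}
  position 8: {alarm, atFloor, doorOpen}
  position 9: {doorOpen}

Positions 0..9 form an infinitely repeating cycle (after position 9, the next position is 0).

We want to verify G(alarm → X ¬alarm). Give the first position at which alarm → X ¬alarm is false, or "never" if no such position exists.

Check alarm → X ¬alarm at each position in order: 0 ✓, 1 ✓, 2 ✓, 3 ✓.
At position 4 the labels are {alarm, atFloor} and the next position 5 has {alarm}, so alarm → X ¬alarm is false there. This is the first violation.

4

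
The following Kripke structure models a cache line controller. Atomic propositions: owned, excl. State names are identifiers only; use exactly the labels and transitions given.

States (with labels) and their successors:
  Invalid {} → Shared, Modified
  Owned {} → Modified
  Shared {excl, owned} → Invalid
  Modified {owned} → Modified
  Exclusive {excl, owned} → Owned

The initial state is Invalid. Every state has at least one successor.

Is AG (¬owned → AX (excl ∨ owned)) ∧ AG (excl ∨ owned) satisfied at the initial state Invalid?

States satisfying ¬owned → AX (excl ∨ owned): {Invalid, Owned, Shared, Modified, Exclusive}.
States satisfying AG (¬owned → AX (excl ∨ owned)): {Invalid, Owned, Shared, Modified, Exclusive}.
States satisfying excl ∨ owned: {Shared, Modified, Exclusive}.
States satisfying AG (excl ∨ owned): {Modified}.
States satisfying AG (¬owned → AX (excl ∨ owned)) ∧ AG (excl ∨ owned): {Modified}.
Invalid ∉ Sat(AG (¬owned → AX (excl ∨ owned)) ∧ AG (excl ∨ owned)).

Violated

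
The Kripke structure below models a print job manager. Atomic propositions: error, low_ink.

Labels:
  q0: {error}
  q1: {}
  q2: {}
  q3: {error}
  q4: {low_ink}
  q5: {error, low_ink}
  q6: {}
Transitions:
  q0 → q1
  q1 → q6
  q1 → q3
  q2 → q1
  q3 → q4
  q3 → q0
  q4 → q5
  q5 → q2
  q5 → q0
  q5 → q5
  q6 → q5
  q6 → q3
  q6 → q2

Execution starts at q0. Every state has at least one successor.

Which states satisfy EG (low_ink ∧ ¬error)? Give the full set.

States satisfying low_ink ∧ ¬error: {q4}.
States satisfying EG (low_ink ∧ ¬error): ∅.

none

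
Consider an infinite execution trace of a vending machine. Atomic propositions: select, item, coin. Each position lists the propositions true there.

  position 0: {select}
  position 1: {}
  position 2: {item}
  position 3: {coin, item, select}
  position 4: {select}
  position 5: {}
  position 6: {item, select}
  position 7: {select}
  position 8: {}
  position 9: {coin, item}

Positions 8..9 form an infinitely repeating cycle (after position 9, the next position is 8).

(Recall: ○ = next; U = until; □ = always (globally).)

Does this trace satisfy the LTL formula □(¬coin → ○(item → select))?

Violated

¬coin → ○(item → select) must hold at every position from 0 onward. It fails at position 1, so □(¬coin → ○(item → select)) is false.
Positions where ¬coin holds: 0, 1, 2, 4, 5, 6, 7, 8.
Check ○(item → select) at each: 0→ok, 1→fails, 2→ok, 4→ok, 5→ok, 6→ok, 7→ok, 8→fails.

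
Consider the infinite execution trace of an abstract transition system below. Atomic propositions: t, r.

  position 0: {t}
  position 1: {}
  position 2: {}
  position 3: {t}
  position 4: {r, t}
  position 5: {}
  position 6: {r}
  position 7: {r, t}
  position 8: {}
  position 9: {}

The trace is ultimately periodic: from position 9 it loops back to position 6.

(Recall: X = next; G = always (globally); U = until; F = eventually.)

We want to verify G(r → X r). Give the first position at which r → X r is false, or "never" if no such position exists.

Check r → X r at each position in order: 0 ✓, 1 ✓, 2 ✓, 3 ✓.
At position 4 the labels are {r, t} and the next position 5 has {}, so r → X r is false there. This is the first violation.

4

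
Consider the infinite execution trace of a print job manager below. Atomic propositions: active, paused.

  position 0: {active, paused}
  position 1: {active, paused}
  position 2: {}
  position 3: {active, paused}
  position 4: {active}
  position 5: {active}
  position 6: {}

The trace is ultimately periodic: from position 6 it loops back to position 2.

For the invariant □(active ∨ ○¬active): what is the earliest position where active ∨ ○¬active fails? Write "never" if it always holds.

Check active ∨ ○¬active at each position in order: 0 ✓, 1 ✓.
At position 2 the labels are {} and the next position 3 has {active, paused}, so active ∨ ○¬active is false there. This is the first violation.

2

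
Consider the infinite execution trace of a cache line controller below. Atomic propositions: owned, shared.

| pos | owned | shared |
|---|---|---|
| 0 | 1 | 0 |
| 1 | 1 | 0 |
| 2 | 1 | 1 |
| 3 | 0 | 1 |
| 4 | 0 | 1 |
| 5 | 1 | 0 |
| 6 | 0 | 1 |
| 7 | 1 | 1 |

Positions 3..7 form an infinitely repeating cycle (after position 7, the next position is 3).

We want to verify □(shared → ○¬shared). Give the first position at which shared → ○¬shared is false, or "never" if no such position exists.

2

Check shared → ○¬shared at each position in order: 0 ✓, 1 ✓.
At position 2 the labels are {owned, shared} and the next position 3 has {shared}, so shared → ○¬shared is false there. This is the first violation.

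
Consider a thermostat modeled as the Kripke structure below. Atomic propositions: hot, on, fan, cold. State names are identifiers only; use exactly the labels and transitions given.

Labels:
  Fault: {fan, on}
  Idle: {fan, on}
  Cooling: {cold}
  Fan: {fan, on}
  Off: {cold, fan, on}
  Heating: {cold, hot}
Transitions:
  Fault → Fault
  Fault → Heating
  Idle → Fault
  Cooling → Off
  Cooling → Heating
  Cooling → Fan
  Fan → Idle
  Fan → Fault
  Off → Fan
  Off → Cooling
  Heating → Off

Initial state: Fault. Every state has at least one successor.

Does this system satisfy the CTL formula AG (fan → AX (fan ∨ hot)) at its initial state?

States satisfying fan → AX (fan ∨ hot): {Fault, Idle, Cooling, Fan, Heating}.
States satisfying AG (fan → AX (fan ∨ hot)): ∅.
Off is reachable from Fault and violates fan → AX (fan ∨ hot), so AG fails at Fault.
Fault ∉ Sat(AG (fan → AX (fan ∨ hot))).

No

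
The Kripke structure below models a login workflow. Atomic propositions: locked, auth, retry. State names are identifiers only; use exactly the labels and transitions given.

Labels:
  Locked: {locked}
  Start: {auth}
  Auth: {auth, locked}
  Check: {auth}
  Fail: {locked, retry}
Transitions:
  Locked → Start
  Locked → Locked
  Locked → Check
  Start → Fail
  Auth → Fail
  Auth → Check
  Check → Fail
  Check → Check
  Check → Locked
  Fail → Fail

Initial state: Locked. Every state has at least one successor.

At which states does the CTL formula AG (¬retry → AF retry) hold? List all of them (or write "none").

{Start, Fail}

States satisfying ¬retry → AF retry: {Start, Fail}.
States satisfying AG (¬retry → AF retry): {Start, Fail}.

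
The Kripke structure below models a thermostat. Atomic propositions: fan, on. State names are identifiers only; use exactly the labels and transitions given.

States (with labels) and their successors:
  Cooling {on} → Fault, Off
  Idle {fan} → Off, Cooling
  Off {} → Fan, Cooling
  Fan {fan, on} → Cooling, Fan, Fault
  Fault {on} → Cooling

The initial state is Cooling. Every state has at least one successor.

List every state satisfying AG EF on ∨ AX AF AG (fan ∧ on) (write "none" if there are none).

States satisfying EF on: {Cooling, Idle, Off, Fan, Fault}.
States satisfying AG EF on: {Cooling, Idle, Off, Fan, Fault}.
States satisfying AF AG (fan ∧ on): ∅.
States satisfying AX AF AG (fan ∧ on): ∅.
States satisfying AG EF on ∨ AX AF AG (fan ∧ on): {Cooling, Idle, Off, Fan, Fault}.

{Cooling, Idle, Off, Fan, Fault}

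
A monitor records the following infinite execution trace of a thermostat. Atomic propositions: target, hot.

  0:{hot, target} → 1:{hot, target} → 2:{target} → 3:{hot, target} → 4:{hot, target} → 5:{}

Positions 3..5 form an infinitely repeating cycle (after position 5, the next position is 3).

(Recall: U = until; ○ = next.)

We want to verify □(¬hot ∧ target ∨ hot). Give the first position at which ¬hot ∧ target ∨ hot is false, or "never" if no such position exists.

5

Check ¬hot ∧ target ∨ hot at each position in order: 0 ✓, 1 ✓, 2 ✓, 3 ✓, 4 ✓.
At position 5 the labels are {}, so ¬hot ∧ target ∨ hot is false there. This is the first violation.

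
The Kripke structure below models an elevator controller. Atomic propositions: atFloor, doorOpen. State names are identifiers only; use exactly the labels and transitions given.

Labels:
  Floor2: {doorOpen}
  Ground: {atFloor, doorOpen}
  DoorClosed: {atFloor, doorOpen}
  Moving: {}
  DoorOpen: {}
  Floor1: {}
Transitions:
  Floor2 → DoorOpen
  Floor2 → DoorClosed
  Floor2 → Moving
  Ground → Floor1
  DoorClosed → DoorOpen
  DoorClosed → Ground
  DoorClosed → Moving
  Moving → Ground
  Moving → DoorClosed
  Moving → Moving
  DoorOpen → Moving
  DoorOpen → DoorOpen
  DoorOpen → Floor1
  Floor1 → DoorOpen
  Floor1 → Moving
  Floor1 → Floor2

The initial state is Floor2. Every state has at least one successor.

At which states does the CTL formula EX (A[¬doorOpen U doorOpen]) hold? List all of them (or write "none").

States satisfying A[¬doorOpen U doorOpen]: {Floor2, Ground, DoorClosed}.
States satisfying EX (A[¬doorOpen U doorOpen]): {Floor2, DoorClosed, Moving, Floor1}.

{Floor2, DoorClosed, Moving, Floor1}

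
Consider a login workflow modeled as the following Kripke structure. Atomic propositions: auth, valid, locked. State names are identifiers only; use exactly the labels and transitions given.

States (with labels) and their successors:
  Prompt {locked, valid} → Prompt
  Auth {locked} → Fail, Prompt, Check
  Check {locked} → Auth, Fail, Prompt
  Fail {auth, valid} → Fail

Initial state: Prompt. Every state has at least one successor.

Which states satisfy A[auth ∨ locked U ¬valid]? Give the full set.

States satisfying auth ∨ locked: {Prompt, Auth, Check, Fail}.
States satisfying ¬valid: {Auth, Check}.
States satisfying A[auth ∨ locked U ¬valid]: {Auth, Check}.

{Auth, Check}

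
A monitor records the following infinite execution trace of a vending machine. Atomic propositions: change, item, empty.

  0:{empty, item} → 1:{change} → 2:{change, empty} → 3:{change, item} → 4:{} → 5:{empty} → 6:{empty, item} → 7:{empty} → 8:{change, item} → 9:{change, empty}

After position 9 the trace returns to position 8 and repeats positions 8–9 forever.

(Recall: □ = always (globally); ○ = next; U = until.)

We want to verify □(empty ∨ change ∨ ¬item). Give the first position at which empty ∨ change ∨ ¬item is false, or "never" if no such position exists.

never

empty ∨ change ∨ ¬item holds at every position 0..9, and those are all the positions the trace ever visits, so the invariant □(empty ∨ change ∨ ¬item) is never violated.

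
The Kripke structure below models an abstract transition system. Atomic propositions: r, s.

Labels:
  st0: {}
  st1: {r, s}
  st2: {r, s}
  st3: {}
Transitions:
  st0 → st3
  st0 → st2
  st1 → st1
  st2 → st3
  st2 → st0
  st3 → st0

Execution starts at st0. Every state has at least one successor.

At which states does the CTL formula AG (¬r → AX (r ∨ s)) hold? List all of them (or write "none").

{st1}

States satisfying ¬r → AX (r ∨ s): {st1, st2}.
States satisfying AG (¬r → AX (r ∨ s)): {st1}.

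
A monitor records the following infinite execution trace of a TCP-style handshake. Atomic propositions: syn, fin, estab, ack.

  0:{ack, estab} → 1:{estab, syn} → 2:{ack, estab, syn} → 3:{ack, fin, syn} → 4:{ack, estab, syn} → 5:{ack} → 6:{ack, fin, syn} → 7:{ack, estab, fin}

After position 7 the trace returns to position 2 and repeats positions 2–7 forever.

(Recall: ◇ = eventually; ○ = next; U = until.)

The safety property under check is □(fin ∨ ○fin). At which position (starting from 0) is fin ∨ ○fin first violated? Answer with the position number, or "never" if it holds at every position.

0

At position 0 the labels are {ack, estab} and the next position 1 has {estab, syn}, so fin ∨ ○fin is false there. This is the first violation.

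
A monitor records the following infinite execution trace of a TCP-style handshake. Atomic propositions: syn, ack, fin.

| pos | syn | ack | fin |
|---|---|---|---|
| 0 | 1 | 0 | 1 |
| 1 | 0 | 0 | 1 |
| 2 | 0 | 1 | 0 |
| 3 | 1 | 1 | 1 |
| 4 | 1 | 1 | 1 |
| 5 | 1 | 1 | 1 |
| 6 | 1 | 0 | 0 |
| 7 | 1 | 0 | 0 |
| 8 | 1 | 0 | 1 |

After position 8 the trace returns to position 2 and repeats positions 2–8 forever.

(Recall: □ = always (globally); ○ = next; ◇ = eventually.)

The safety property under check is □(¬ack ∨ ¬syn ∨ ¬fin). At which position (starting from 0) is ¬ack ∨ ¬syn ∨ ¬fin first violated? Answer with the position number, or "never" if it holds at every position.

3

Check ¬ack ∨ ¬syn ∨ ¬fin at each position in order: 0 ✓, 1 ✓, 2 ✓.
At position 3 the labels are {ack, fin, syn}, so ¬ack ∨ ¬syn ∨ ¬fin is false there. This is the first violation.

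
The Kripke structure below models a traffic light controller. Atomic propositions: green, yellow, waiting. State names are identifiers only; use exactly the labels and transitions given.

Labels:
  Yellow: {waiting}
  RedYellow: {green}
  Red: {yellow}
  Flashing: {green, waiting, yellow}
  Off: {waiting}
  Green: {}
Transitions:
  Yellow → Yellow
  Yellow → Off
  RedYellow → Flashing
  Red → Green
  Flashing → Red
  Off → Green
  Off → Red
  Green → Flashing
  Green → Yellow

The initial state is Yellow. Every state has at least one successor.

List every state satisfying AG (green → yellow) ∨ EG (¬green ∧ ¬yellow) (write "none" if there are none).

{Yellow, Red, Flashing, Off, Green}

States satisfying green → yellow: {Yellow, Red, Flashing, Off, Green}.
States satisfying AG (green → yellow): {Yellow, Red, Flashing, Off, Green}.
States satisfying ¬green ∧ ¬yellow: {Yellow, Off, Green}.
States satisfying EG (¬green ∧ ¬yellow): {Yellow, Off, Green}.
States satisfying AG (green → yellow) ∨ EG (¬green ∧ ¬yellow): {Yellow, Red, Flashing, Off, Green}.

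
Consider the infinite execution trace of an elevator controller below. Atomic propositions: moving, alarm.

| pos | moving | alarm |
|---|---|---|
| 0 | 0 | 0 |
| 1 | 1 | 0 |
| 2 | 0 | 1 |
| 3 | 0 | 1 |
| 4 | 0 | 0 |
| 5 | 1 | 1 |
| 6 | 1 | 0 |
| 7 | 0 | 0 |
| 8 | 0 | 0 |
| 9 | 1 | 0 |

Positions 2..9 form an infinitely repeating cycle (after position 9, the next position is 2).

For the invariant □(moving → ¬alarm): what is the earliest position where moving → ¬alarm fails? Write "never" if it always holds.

Check moving → ¬alarm at each position in order: 0 ✓, 1 ✓, 2 ✓, 3 ✓, 4 ✓.
At position 5 the labels are {alarm, moving}, so moving → ¬alarm is false there. This is the first violation.

5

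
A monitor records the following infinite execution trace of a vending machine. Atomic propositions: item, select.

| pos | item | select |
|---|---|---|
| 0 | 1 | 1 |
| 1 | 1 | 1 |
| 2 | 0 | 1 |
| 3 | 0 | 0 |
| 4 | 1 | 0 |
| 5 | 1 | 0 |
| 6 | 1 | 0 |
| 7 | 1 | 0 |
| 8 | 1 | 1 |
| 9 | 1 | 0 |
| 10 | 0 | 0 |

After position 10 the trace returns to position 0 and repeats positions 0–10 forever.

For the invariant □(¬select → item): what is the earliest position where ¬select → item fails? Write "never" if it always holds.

3

Check ¬select → item at each position in order: 0 ✓, 1 ✓, 2 ✓.
At position 3 the labels are {}, so ¬select → item is false there. This is the first violation.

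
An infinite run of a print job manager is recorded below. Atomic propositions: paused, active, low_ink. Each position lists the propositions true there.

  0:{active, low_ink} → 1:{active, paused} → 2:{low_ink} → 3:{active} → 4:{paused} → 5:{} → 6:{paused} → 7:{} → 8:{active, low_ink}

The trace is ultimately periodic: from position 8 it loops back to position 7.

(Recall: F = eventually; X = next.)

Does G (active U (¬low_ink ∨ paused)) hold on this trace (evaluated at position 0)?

Violated

active U (¬low_ink ∨ paused) must hold at every position from 0 onward. It fails at position 2, so G (active U (¬low_ink ∨ paused)) is false.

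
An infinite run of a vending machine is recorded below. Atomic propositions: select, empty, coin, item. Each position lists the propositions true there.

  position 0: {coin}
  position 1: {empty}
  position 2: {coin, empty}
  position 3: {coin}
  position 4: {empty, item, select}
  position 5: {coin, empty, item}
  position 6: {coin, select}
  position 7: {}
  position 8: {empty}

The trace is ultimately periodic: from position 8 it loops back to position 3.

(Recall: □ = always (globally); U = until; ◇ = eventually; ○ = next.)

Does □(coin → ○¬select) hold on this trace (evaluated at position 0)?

Does not hold

coin → ○¬select must hold at every position from 0 onward. It fails at position 3, so □(coin → ○¬select) is false.
Positions where coin holds: 0, 2, 3, 5, 6.
Check ○¬select at each: 0→ok, 2→ok, 3→fails, 5→fails, 6→ok.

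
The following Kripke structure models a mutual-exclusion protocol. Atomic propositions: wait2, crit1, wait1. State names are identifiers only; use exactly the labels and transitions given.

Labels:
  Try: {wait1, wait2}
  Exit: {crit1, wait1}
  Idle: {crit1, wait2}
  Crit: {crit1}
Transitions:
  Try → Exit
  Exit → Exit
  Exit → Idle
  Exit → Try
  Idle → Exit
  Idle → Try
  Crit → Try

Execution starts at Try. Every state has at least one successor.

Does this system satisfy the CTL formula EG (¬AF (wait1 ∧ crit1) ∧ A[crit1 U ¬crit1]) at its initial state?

Does not hold

States satisfying ¬AF (wait1 ∧ crit1) ∧ A[crit1 U ¬crit1]: ∅.
States satisfying EG (¬AF (wait1 ∧ crit1) ∧ A[crit1 U ¬crit1]): ∅.
No suitable path/successor from Try witnesses the formula.
Try ∉ Sat(EG (¬AF (wait1 ∧ crit1) ∧ A[crit1 U ¬crit1])).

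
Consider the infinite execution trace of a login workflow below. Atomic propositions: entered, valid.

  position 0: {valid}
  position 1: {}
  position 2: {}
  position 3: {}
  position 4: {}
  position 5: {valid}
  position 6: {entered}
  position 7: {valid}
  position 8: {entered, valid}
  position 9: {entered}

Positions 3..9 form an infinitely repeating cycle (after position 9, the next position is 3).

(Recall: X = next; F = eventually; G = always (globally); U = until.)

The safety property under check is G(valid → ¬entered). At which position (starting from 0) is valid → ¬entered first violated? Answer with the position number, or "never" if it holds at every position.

Check valid → ¬entered at each position in order: 0 ✓, 1 ✓, 2 ✓, 3 ✓, 4 ✓, 5 ✓, 6 ✓, 7 ✓.
At position 8 the labels are {entered, valid}, so valid → ¬entered is false there. This is the first violation.

8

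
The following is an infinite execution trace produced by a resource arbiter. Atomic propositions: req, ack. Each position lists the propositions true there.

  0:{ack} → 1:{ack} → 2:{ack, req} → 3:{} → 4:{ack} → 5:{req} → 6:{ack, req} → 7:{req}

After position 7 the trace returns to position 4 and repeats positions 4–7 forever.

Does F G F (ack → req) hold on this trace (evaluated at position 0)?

Satisfied

G F (ack → req) holds at position 0, which is reachable from 0, so F G F (ack → req) holds.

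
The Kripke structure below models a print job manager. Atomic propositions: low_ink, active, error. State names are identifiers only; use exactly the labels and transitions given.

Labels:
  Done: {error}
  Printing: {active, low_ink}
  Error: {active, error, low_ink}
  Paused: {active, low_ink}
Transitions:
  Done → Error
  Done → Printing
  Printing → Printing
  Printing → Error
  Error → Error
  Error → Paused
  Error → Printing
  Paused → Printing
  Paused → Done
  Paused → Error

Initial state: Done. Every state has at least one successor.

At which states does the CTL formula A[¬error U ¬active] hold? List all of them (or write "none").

States satisfying ¬error: {Printing, Paused}.
States satisfying ¬active: {Done}.
States satisfying A[¬error U ¬active]: {Done}.

{Done}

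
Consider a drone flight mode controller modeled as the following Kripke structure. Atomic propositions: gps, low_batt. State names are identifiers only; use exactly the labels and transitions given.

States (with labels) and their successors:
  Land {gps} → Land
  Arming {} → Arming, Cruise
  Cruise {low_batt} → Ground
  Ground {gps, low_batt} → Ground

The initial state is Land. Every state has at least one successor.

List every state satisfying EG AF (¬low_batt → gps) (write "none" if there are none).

{Land, Cruise, Ground}

States satisfying AF (¬low_batt → gps): {Land, Cruise, Ground}.
States satisfying EG AF (¬low_batt → gps): {Land, Cruise, Ground}.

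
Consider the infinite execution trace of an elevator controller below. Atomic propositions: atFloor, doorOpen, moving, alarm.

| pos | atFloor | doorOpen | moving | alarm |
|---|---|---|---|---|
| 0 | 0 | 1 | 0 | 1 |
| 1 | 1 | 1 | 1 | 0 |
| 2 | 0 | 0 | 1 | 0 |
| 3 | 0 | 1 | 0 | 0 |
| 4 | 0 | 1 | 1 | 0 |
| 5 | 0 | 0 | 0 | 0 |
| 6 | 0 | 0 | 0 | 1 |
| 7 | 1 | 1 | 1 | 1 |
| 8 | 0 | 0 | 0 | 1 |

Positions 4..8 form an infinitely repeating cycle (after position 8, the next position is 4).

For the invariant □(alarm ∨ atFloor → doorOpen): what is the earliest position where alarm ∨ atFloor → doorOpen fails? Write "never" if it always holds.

6

Check alarm ∨ atFloor → doorOpen at each position in order: 0 ✓, 1 ✓, 2 ✓, 3 ✓, 4 ✓, 5 ✓.
At position 6 the labels are {alarm}, so alarm ∨ atFloor → doorOpen is false there. This is the first violation.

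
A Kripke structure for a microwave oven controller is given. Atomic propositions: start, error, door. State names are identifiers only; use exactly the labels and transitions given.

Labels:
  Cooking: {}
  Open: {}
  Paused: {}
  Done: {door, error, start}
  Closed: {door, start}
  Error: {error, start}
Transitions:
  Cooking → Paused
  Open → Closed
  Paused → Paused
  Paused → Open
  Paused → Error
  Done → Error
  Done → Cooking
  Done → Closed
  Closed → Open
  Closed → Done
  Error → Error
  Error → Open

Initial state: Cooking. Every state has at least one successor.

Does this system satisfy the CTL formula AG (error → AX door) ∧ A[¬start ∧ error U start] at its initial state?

States satisfying error → AX door: {Cooking, Open, Paused, Closed}.
States satisfying AG (error → AX door): ∅.
States satisfying ¬start ∧ error: ∅.
States satisfying start: {Done, Closed, Error}.
States satisfying A[¬start ∧ error U start]: {Done, Closed, Error}.
States satisfying AG (error → AX door) ∧ A[¬start ∧ error U start]: ∅.
Cooking ∉ Sat(AG (error → AX door) ∧ A[¬start ∧ error U start]).

No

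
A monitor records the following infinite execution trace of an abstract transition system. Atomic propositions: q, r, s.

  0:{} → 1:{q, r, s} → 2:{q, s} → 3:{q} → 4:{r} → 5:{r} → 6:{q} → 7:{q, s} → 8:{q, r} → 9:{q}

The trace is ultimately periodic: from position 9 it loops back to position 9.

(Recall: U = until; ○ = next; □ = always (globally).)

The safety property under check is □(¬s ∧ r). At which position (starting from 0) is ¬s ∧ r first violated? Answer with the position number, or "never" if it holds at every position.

0

At position 0 the labels are {}, so ¬s ∧ r is false there. This is the first violation.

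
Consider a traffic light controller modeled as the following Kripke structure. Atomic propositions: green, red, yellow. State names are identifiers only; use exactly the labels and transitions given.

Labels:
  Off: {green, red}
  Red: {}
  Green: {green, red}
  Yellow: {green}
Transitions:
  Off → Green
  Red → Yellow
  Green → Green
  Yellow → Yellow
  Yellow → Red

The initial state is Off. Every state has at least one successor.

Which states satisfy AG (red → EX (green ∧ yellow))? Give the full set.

States satisfying red → EX (green ∧ yellow): {Red, Yellow}.
States satisfying AG (red → EX (green ∧ yellow)): {Red, Yellow}.

{Red, Yellow}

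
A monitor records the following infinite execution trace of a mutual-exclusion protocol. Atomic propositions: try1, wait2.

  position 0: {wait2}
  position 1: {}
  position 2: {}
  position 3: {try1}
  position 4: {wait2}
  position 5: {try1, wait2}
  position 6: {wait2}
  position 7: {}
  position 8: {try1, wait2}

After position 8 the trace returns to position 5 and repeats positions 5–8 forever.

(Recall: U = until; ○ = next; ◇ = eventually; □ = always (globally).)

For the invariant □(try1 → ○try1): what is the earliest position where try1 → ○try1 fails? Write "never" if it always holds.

3

Check try1 → ○try1 at each position in order: 0 ✓, 1 ✓, 2 ✓.
At position 3 the labels are {try1} and the next position 4 has {wait2}, so try1 → ○try1 is false there. This is the first violation.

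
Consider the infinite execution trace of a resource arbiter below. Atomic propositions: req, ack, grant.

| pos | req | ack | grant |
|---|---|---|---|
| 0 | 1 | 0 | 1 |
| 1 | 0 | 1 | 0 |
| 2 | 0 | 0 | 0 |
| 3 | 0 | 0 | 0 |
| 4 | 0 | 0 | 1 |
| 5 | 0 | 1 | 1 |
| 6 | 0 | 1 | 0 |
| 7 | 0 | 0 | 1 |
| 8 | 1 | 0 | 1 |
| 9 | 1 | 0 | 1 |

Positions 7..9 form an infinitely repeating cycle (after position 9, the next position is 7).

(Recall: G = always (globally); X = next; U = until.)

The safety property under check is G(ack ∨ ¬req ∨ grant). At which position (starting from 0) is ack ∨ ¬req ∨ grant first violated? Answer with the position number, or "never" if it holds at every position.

ack ∨ ¬req ∨ grant holds at every position 0..9, and those are all the positions the trace ever visits, so the invariant G(ack ∨ ¬req ∨ grant) is never violated.

never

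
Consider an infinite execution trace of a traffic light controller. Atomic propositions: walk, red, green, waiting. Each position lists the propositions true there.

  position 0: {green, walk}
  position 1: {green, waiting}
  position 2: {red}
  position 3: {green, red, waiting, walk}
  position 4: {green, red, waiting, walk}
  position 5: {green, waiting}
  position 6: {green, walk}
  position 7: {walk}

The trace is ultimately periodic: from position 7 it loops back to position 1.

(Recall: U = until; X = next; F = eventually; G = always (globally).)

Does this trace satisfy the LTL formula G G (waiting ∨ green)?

Does not hold

G (waiting ∨ green) must hold at every position from 0 onward. It fails at position 0, so G G (waiting ∨ green) is false.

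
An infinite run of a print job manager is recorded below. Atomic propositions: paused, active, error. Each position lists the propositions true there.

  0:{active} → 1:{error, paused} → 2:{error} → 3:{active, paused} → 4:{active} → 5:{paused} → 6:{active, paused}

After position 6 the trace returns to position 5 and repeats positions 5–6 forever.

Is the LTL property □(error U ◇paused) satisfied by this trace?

error U ◇paused holds at every position 0..6, and those are all positions ever visited, so □(error U ◇paused) holds.

Holds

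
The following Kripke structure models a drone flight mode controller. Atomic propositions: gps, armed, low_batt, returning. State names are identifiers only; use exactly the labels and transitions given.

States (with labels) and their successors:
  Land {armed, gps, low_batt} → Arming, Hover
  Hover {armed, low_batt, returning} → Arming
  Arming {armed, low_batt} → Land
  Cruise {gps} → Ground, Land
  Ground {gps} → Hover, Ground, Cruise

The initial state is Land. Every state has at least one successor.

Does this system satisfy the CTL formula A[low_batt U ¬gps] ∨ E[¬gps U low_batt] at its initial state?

States satisfying low_batt: {Land, Hover, Arming}.
States satisfying ¬gps: {Hover, Arming}.
States satisfying A[low_batt U ¬gps]: {Land, Hover, Arming}.
States satisfying E[¬gps U low_batt]: {Land, Hover, Arming}.
States satisfying A[low_batt U ¬gps] ∨ E[¬gps U low_batt]: {Land, Hover, Arming}.
Land ∈ Sat(A[low_batt U ¬gps] ∨ E[¬gps U low_batt]).

Yes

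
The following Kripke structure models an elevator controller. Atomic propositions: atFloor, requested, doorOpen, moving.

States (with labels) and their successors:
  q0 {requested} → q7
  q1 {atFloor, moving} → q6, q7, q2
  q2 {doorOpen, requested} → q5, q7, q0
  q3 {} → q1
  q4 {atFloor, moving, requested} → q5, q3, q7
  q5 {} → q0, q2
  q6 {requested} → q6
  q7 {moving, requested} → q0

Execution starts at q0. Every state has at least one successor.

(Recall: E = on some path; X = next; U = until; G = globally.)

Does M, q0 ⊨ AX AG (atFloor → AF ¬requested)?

States satisfying AG (atFloor → AF ¬requested): {q0, q1, q2, q3, q5, q6, q7}.
States satisfying AX AG (atFloor → AF ¬requested): {q0, q1, q2, q3, q4, q5, q6, q7}.
q0 ∈ Sat(AX AG (atFloor → AF ¬requested)).

Holds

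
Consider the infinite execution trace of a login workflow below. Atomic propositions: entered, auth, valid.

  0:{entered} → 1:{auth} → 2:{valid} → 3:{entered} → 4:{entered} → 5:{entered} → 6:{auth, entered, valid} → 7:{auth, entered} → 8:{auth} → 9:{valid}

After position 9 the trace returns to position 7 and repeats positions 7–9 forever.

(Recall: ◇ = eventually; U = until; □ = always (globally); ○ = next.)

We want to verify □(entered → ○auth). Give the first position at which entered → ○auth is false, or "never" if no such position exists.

Check entered → ○auth at each position in order: 0 ✓, 1 ✓, 2 ✓.
At position 3 the labels are {entered} and the next position 4 has {entered}, so entered → ○auth is false there. This is the first violation.

3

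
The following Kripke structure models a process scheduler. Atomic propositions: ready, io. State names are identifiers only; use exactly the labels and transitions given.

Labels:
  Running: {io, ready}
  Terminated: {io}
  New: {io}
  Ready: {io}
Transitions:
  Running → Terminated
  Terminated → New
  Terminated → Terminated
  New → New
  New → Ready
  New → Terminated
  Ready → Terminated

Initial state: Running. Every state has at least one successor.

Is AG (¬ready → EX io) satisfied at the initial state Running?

Satisfied

States satisfying ¬ready → EX io: {Running, Terminated, New, Ready}.
States satisfying AG (¬ready → EX io): {Running, Terminated, New, Ready}.
Every state reachable from Running satisfies ¬ready → EX io.
Running ∈ Sat(AG (¬ready → EX io)).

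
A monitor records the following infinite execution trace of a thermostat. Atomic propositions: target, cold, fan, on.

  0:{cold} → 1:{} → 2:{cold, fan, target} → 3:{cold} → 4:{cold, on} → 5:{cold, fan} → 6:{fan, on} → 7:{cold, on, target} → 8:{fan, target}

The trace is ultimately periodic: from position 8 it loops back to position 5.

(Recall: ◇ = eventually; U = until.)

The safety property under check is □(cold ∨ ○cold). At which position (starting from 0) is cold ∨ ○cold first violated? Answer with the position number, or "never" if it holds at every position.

never

cold ∨ ○cold holds at every position 0..8, and those are all the positions the trace ever visits, so the invariant □(cold ∨ ○cold) is never violated.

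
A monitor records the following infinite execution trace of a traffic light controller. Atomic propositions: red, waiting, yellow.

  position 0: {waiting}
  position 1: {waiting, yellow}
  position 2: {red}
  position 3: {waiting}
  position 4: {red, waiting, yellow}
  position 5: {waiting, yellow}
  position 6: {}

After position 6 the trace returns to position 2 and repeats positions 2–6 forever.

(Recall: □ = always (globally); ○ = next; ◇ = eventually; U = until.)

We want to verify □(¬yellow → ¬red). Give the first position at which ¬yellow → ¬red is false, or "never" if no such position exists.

Check ¬yellow → ¬red at each position in order: 0 ✓, 1 ✓.
At position 2 the labels are {red}, so ¬yellow → ¬red is false there. This is the first violation.

2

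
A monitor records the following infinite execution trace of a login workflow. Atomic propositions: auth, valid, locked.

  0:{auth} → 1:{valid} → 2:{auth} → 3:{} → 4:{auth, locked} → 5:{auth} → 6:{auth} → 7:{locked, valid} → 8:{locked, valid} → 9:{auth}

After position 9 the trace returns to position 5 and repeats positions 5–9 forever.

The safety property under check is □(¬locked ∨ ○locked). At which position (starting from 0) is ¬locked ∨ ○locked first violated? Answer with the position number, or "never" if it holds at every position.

4

Check ¬locked ∨ ○locked at each position in order: 0 ✓, 1 ✓, 2 ✓, 3 ✓.
At position 4 the labels are {auth, locked} and the next position 5 has {auth}, so ¬locked ∨ ○locked is false there. This is the first violation.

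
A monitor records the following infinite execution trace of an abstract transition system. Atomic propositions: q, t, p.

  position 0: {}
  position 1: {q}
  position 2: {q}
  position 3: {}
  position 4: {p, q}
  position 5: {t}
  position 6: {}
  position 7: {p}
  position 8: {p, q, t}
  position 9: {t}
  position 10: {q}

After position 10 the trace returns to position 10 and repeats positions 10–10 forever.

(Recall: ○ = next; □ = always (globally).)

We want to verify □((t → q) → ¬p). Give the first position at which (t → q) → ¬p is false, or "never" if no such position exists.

Check (t → q) → ¬p at each position in order: 0 ✓, 1 ✓, 2 ✓, 3 ✓.
At position 4 the labels are {p, q}, so (t → q) → ¬p is false there. This is the first violation.

4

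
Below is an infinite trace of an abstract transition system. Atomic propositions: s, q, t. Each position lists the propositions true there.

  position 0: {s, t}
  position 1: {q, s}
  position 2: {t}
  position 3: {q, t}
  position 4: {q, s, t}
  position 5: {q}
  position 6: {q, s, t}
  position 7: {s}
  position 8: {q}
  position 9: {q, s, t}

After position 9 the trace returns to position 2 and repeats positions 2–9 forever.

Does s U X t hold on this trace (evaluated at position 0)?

Satisfied

Walking from position 0: X t first holds at position 1, and s holds at every earlier position along the way, so s U X t holds.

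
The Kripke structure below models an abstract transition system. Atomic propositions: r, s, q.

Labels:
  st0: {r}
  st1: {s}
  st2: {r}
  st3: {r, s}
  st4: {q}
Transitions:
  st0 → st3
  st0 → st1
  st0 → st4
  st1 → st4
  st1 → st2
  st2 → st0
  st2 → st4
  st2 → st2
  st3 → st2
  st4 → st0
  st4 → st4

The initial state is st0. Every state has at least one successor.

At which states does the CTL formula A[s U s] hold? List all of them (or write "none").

States satisfying s: {st1, st3}.
States satisfying A[s U s]: {st1, st3}.

{st1, st3}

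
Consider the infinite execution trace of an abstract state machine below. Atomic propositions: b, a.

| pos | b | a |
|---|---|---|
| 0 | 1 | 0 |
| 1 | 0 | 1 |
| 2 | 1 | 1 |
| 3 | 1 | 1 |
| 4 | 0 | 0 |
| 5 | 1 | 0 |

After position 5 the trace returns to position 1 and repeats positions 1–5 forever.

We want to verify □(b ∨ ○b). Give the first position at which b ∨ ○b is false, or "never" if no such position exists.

never

b ∨ ○b holds at every position 0..5, and those are all the positions the trace ever visits, so the invariant □(b ∨ ○b) is never violated.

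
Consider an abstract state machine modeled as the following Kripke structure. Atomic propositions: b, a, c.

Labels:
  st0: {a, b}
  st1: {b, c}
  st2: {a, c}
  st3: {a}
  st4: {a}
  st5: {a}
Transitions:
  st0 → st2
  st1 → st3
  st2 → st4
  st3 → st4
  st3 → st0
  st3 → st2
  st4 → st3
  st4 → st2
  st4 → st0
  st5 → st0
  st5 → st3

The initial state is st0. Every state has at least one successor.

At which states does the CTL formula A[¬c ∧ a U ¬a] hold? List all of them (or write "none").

States satisfying ¬c ∧ a: {st0, st3, st4, st5}.
States satisfying ¬a: {st1}.
States satisfying A[¬c ∧ a U ¬a]: {st1}.

{st1}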